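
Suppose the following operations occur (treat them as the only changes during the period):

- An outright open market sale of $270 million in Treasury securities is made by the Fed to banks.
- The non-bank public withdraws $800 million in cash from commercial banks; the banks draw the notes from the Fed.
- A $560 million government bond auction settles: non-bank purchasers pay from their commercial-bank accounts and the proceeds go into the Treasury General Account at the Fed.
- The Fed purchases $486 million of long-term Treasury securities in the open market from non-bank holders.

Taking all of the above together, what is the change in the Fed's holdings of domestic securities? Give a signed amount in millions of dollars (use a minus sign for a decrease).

+$216 million

OMO sale (to banks) $270 million: securities removed from the Fed's portfolio → −$270M.
Currency withdrawal $800 million: the Fed's securities portfolio is untouched → 0.
Government account inflow $560 million: the Fed's securities portfolio is untouched → 0.
Asset purchase (from non-banks) $486 million: securities added to the Fed's portfolio → +$486M.
Net: −270 + 0 + 0 + 486 = +$216 million.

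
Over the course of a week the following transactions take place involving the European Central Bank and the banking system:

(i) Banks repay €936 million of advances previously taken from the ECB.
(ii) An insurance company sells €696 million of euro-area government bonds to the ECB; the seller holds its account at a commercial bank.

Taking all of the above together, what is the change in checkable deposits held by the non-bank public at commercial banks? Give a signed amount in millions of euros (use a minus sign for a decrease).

ECB balance sheet:
  Assets:      Securities +€696M, Loans to banks −€936M
  Liabilities: Bank reserves −€240M
Commercial banking system:
  Assets:      Reserves at CB −€240M
  Liabilities: Checkable deposits +€696M, Borrowings from CB −€936M
So the change in checkable deposits held by the non-bank public at commercial banks is +€696 million.

+€696 million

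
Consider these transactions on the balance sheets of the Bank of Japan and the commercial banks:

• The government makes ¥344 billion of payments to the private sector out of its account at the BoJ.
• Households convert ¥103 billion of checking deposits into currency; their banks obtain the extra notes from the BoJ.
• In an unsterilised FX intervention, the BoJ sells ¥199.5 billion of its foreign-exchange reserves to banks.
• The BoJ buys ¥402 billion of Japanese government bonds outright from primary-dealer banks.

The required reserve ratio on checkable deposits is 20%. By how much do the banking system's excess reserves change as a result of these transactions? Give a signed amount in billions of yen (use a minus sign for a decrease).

+¥395.3 billion

Government spending ¥344 billion: reserves +¥344B, deposits +¥344B.
Currency withdrawal ¥103 billion: reserves −¥103B, deposits −¥103B.
FX sale ¥199.5 billion: reserves −¥199.5B, deposits 0.
OMO purchase (from banks) ¥402 billion: reserves +¥402B, deposits 0.
Totals: Δreserves = +¥443.5B, Δdeposits = +¥241B.
Δrequired reserves = 20% × +¥241B = +¥48.2B.
Δexcess reserves = Δreserves − Δrequired = +¥443.5B − (+¥48.2B) = +¥395.3 billion.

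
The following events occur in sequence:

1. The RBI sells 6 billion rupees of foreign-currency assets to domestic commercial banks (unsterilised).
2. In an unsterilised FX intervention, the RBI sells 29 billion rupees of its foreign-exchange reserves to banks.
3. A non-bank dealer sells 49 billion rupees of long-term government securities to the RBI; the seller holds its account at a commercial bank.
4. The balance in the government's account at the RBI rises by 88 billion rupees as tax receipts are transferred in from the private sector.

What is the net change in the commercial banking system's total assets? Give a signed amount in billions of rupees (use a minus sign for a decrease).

RBI balance sheet:
  Assets:      Securities +49B, Foreign assets −35B
  Liabilities: Bank reserves −74B, Government deposits +88B
Commercial banking system:
  Assets:      Reserves at CB −74B, Foreign assets +35B
  Liabilities: Checkable deposits −39B
Change in total bank assets = -39 billion.

-39 billion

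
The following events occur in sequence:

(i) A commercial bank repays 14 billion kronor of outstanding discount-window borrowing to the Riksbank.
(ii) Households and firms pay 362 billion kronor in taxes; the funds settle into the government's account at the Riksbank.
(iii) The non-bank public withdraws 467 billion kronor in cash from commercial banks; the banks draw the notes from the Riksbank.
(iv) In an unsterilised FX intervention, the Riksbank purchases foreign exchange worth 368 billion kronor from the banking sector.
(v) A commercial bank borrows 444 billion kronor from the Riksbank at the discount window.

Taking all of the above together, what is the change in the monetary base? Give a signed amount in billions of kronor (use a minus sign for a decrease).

Discount-window repayment 14 billion kronor: Riksbank balance sheet contracts → −14B.
Government account inflow 362 billion kronor: reserves shift to a non-base liability → −362B.
Currency withdrawal 467 billion kronor: just a shift between currency and reserves — both are base money → 0.
FX purchase 368 billion kronor: Riksbank balance sheet expands → +368B.
Discount-window loan 444 billion kronor: Riksbank balance sheet expands → +444B.
Net: −14 − 362 + 0 + 368 + 444 = +436 billion.

+436 billion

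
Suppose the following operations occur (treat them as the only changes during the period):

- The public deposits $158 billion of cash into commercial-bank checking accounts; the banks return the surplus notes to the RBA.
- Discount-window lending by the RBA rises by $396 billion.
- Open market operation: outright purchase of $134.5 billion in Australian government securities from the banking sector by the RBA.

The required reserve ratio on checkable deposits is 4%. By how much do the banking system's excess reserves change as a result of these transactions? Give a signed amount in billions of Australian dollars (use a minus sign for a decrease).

Currency deposit $158 billion: reserves +$158B, deposits +$158B.
Discount-window loan $396 billion: reserves +$396B, deposits 0.
OMO purchase (from banks) $134.5 billion: reserves +$134.5B, deposits 0.
Totals: Δreserves = +$688.5B, Δdeposits = +$158B.
Δrequired reserves = 4% × +$158B = +$6.32B.
Δexcess reserves = Δreserves − Δrequired = +$688.5B − (+$6.32B) = +$682.18 billion.

+$682.18 billion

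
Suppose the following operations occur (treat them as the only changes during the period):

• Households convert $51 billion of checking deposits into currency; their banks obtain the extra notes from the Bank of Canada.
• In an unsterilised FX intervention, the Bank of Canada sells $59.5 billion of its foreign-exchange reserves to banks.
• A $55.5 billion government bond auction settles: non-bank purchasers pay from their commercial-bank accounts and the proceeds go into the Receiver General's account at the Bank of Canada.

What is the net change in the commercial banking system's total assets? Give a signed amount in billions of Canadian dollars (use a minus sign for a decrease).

Bank of Canada balance sheet:
  Assets:      Foreign assets −$59.5B
  Liabilities: Bank reserves −$166B, Currency in circulation +$51B, Government deposits +$55.5B
Commercial banking system:
  Assets:      Reserves at CB −$166B, Foreign assets +$59.5B
  Liabilities: Checkable deposits −$106.5B
Change in total bank assets = -$106.5 billion.

-$106.5 billion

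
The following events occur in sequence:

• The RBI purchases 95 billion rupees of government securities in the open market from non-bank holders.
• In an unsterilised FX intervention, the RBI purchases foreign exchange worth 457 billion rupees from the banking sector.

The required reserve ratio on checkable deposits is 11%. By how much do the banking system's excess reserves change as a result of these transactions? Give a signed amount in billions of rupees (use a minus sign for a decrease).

+541.55 billion

Asset purchase (from non-banks) 95 billion rupees: reserves +95B, deposits +95B.
FX purchase 457 billion rupees: reserves +457B, deposits 0.
Totals: Δreserves = +552B, Δdeposits = +95B.
Δrequired reserves = 11% × +95B = +10.45B.
Δexcess reserves = Δreserves − Δrequired = +552B − (+10.45B) = +541.55 billion.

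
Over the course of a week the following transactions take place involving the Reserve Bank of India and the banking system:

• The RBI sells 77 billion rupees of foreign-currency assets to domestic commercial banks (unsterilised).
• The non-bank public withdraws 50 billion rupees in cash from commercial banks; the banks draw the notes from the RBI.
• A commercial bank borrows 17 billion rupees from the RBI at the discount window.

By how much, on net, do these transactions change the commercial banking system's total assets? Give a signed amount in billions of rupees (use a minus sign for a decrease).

-33 billion

FX sale 77 billion rupees: just an asset swap on bank balance sheets → 0.
Currency withdrawal 50 billion rupees: bank balance sheets shrink → −50B.
Discount-window loan 17 billion rupees: bank balance sheets expand → +17B.
Net: 0 − 50 + 17 = -33 billion.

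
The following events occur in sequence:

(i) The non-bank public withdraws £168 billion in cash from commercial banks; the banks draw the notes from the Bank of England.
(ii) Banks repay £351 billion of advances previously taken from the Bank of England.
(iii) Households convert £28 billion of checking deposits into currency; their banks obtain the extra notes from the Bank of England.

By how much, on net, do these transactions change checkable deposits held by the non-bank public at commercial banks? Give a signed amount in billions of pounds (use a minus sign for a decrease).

-£196 billion

Currency withdrawal £168 billion: non-bank counterparties' bank balances fall → −£168B.
Discount-window repayment £351 billion: the counterparty is a bank, so public deposits are unchanged → 0.
Currency withdrawal £28 billion: non-bank counterparties' bank balances fall → −£28B.
Net: −168 + 0 − 28 = -£196 billion.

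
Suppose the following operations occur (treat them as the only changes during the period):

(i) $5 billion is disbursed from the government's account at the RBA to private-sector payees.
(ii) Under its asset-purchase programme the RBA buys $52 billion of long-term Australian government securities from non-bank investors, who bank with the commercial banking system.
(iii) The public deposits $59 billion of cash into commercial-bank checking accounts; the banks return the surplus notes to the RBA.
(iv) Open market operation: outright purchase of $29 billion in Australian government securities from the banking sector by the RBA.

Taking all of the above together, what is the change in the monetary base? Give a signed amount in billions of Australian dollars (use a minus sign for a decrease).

+$86 billion

RBA balance sheet:
  Assets:      Securities +$81B
  Liabilities: Bank reserves +$145B, Currency in circulation −$59B, Government deposits −$5B
Monetary base = currency + reserves: −$59B + (+$145B) = +$86 billion.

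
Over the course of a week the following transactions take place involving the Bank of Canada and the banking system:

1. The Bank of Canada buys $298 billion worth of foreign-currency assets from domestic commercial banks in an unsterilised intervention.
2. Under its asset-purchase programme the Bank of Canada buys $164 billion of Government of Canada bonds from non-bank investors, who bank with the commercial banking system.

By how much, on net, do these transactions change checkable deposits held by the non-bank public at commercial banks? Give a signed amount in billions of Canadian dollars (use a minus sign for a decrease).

+$164 billion

Bank of Canada balance sheet:
  Assets:      Securities +$164B, Foreign assets +$298B
  Liabilities: Bank reserves +$462B
Commercial banking system:
  Assets:      Reserves at CB +$462B, Foreign assets −$298B
  Liabilities: Checkable deposits +$164B
So the change in checkable deposits held by the non-bank public at commercial banks is +$164 billion.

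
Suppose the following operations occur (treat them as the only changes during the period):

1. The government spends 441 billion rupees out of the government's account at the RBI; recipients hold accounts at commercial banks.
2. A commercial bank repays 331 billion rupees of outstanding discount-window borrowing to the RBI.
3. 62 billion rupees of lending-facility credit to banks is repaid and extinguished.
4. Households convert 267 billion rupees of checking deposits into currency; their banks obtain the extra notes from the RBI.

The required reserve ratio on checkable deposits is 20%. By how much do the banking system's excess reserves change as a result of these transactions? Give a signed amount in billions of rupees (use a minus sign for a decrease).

-253.8 billion

Government spending 441 billion rupees: reserves +441B, deposits +441B.
Discount-window repayment 331 billion rupees: reserves −331B, deposits 0.
Discount-window repayment 62 billion rupees: reserves −62B, deposits 0.
Currency withdrawal 267 billion rupees: reserves −267B, deposits −267B.
Totals: Δreserves = −219B, Δdeposits = +174B.
Δrequired reserves = 20% × +174B = +34.8B.
Δexcess reserves = Δreserves − Δrequired = −219B − (+34.8B) = -253.8 billion.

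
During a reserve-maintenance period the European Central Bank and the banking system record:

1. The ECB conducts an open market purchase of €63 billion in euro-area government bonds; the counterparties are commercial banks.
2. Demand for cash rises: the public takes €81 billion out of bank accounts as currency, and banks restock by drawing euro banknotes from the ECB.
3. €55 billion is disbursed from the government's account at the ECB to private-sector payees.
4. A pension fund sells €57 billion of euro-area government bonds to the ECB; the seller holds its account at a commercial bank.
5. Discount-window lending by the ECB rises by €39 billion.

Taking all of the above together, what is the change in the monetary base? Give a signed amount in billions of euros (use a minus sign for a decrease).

OMO purchase (from banks) €63 billion: ECB balance sheet expands → +€63B.
Currency withdrawal €81 billion: just a shift between currency and reserves — both are base money → 0.
Government spending €55 billion: a non-base liability converts back to reserves → +€55B.
Asset purchase (from non-banks) €57 billion: ECB balance sheet expands → +€57B.
Discount-window loan €39 billion: ECB balance sheet expands → +€39B.
Net: 63 + 0 + 55 + 57 + 39 = +€214 billion.

+€214 billion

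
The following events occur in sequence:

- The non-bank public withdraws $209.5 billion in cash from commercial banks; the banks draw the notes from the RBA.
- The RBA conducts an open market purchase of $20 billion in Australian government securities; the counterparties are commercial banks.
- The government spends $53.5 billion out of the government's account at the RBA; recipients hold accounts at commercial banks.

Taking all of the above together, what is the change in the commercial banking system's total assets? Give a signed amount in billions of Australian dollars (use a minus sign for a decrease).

-$156 billion

RBA balance sheet:
  Assets:      Securities +$20B
  Liabilities: Bank reserves −$136B, Currency in circulation +$209.5B, Government deposits −$53.5B
Commercial banking system:
  Assets:      Reserves at CB −$136B, Securities −$20B
  Liabilities: Checkable deposits −$156B
Change in total bank assets = -$156 billion.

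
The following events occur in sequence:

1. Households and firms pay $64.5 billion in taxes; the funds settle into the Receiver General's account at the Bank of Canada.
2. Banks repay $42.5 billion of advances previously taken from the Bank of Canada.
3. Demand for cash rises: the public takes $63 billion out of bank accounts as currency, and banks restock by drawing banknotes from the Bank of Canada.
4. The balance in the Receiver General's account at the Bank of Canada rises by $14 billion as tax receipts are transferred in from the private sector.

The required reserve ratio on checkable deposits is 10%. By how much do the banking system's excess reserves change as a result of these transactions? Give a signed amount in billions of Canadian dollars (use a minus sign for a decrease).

Government account inflow $64.5 billion: reserves −$64.5B, deposits −$64.5B.
Discount-window repayment $42.5 billion: reserves −$42.5B, deposits 0.
Currency withdrawal $63 billion: reserves −$63B, deposits −$63B.
Government account inflow $14 billion: reserves −$14B, deposits −$14B.
Totals: Δreserves = −$184B, Δdeposits = −$141.5B.
Δrequired reserves = 10% × −$141.5B = −$14.15B.
Δexcess reserves = Δreserves − Δrequired = −$184B − (−$14.15B) = -$169.85 billion.

-$169.85 billion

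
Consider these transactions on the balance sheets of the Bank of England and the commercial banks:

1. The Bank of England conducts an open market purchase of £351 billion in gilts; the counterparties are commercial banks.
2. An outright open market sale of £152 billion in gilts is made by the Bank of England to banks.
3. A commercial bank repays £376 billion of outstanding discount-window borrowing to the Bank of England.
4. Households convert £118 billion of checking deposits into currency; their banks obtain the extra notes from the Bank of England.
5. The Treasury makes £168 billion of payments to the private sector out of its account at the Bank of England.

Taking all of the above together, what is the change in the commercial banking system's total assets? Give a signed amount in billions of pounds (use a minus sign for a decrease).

-£326 billion

OMO purchase (from banks) £351 billion: just an asset swap on bank balance sheets → 0.
OMO sale (to banks) £152 billion: just an asset swap on bank balance sheets → 0.
Discount-window repayment £376 billion: bank balance sheets shrink → −£376B.
Currency withdrawal £118 billion: bank balance sheets shrink → −£118B.
Government spending £168 billion: bank balance sheets expand → +£168B.
Net: 0 + 0 − 376 − 118 + 168 = -£326 billion.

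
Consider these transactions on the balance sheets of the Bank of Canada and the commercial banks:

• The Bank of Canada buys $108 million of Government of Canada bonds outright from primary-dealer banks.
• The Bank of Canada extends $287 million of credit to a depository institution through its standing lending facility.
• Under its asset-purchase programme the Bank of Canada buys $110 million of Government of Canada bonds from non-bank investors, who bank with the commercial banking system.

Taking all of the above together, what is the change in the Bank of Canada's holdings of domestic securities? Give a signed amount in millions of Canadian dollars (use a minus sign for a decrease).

Bank of Canada balance sheet:
  Assets:      Securities +$218M, Loans to banks +$287M
  Liabilities: Bank reserves +$505M
So the change in the Bank of Canada's holdings of domestic securities is +$218 million.

+$218 million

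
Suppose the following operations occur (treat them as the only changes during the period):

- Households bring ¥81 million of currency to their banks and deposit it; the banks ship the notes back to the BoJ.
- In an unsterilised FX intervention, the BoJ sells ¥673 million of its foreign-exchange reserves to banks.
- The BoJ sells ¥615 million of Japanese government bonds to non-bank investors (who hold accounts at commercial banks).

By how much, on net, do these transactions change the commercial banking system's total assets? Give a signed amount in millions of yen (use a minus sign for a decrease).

Currency deposit ¥81 million: bank balance sheets expand → +¥81M.
FX sale ¥673 million: just an asset swap on bank balance sheets → 0.
Asset sale (to non-banks) ¥615 million: bank balance sheets shrink → −¥615M.
Net: 81 + 0 − 615 = -¥534 million.

-¥534 million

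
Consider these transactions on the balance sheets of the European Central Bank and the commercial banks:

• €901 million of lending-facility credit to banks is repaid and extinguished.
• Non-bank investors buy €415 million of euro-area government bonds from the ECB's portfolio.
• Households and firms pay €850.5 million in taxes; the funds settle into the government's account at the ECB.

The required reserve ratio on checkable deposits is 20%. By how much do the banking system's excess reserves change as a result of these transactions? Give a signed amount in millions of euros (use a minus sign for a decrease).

-€1913.4 million

Discount-window repayment €901 million: reserves −€901M, deposits 0.
Asset sale (to non-banks) €415 million: reserves −€415M, deposits −€415M.
Government account inflow €850.5 million: reserves −€850.5M, deposits −€850.5M.
Totals: Δreserves = −€2166.5M, Δdeposits = −€1265.5M.
Δrequired reserves = 20% × −€1265.5M = −€253.1M.
Δexcess reserves = Δreserves − Δrequired = −€2166.5M − (−€253.1M) = -€1913.4 million.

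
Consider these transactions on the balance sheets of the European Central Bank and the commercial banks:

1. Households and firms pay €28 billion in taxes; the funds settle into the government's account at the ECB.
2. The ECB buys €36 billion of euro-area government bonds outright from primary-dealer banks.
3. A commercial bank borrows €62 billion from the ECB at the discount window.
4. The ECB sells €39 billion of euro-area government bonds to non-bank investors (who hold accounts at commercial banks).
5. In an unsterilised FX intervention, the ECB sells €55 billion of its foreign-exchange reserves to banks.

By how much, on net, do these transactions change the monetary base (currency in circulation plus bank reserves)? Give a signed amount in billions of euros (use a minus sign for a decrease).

-€24 billion

ECB balance sheet:
  Assets:      Securities −€3B, Loans to banks +€62B, Foreign assets −€55B
  Liabilities: Bank reserves −€24B, Government deposits +€28B
Commercial banking system:
  Assets:      Reserves at CB −€24B, Securities −€36B, Foreign assets +€55B
  Liabilities: Checkable deposits −€67B, Borrowings from CB +€62B
Monetary base = currency + reserves: 0 + (−€24B) = -€24 billion.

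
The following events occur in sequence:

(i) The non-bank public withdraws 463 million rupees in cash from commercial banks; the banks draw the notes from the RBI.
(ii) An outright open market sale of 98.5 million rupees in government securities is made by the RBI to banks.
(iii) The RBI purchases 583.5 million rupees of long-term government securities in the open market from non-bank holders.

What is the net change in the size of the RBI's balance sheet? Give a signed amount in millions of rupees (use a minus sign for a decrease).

+485 million

RBI balance sheet:
  Assets:      Securities +485M
  Liabilities: Bank reserves +22M, Currency in circulation +463M
Commercial banking system:
  Assets:      Reserves at CB +22M, Securities +98.5M
  Liabilities: Checkable deposits +120.5M
Change in total RBI assets = +485 million.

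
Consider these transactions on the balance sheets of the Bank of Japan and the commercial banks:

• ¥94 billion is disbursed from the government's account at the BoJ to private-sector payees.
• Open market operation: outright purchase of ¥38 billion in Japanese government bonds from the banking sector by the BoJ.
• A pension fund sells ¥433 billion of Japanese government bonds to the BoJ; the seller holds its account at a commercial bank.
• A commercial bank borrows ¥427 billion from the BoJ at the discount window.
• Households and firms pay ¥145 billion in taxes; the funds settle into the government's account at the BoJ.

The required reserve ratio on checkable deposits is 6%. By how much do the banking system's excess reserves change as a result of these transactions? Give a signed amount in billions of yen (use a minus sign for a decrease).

+¥824.08 billion

Government spending ¥94 billion: reserves +¥94B, deposits +¥94B.
OMO purchase (from banks) ¥38 billion: reserves +¥38B, deposits 0.
Asset purchase (from non-banks) ¥433 billion: reserves +¥433B, deposits +¥433B.
Discount-window loan ¥427 billion: reserves +¥427B, deposits 0.
Government account inflow ¥145 billion: reserves −¥145B, deposits −¥145B.
Totals: Δreserves = +¥847B, Δdeposits = +¥382B.
Δrequired reserves = 6% × +¥382B = +¥22.92B.
Δexcess reserves = Δreserves − Δrequired = +¥847B − (+¥22.92B) = +¥824.08 billion.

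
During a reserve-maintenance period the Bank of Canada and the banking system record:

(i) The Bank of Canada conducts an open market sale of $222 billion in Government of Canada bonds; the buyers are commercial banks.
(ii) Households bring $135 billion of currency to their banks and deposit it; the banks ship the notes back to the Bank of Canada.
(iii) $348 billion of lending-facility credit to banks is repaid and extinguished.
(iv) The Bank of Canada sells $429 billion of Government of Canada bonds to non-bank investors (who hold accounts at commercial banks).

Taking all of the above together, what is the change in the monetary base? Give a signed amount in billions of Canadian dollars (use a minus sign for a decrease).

-$999 billion

OMO sale (to banks) $222 billion: Bank of Canada balance sheet contracts → −$222B.
Currency deposit $135 billion: just a shift between currency and reserves — both are base money → 0.
Discount-window repayment $348 billion: Bank of Canada balance sheet contracts → −$348B.
Asset sale (to non-banks) $429 billion: Bank of Canada balance sheet contracts → −$429B.
Net: −222 + 0 − 348 − 429 = -$999 billion.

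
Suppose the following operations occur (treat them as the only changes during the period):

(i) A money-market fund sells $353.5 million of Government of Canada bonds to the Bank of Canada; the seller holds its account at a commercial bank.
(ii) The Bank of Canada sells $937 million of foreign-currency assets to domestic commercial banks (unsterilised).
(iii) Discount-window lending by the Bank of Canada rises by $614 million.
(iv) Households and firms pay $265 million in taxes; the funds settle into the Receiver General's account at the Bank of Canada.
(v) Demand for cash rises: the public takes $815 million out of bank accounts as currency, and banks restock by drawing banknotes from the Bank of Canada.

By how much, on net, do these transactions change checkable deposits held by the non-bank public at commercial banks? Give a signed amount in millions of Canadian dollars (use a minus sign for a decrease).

Asset purchase (from non-banks) $353.5 million: non-bank counterparties' bank balances rise → +$353.5M.
FX sale $937 million: the counterparty is a bank, so public deposits are unchanged → 0.
Discount-window loan $614 million: the counterparty is a bank, so public deposits are unchanged → 0.
Government account inflow $265 million: non-bank counterparties' bank balances fall → −$265M.
Currency withdrawal $815 million: non-bank counterparties' bank balances fall → −$815M.
Net: 353.5 + 0 + 0 − 265 − 815 = -$726.5 million.

-$726.5 million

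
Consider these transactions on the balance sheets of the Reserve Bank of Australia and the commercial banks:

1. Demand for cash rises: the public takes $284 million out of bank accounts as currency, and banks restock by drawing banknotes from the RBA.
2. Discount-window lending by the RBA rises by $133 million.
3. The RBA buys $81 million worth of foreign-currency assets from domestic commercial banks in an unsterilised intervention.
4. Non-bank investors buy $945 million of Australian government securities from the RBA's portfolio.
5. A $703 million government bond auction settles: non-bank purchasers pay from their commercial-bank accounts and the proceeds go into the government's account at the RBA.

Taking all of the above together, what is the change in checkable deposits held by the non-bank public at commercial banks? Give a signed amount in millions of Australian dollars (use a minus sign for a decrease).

-$1932 million

Currency withdrawal $284 million: non-bank counterparties' bank balances fall → −$284M.
Discount-window loan $133 million: the counterparty is a bank, so public deposits are unchanged → 0.
FX purchase $81 million: the counterparty is a bank, so public deposits are unchanged → 0.
Asset sale (to non-banks) $945 million: non-bank counterparties' bank balances fall → −$945M.
Government account inflow $703 million: non-bank counterparties' bank balances fall → −$703M.
Net: −284 + 0 + 0 − 945 − 703 = -$1932 million.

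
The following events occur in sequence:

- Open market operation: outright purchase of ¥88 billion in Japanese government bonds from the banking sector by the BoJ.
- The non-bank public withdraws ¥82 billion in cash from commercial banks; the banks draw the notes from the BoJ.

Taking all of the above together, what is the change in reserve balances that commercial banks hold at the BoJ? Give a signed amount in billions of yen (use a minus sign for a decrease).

+¥6 billion

OMO purchase (from banks) ¥88 billion: the BoJ pays by crediting reserve accounts → +¥88B.
Currency withdrawal ¥82 billion: banks swap reserves for currency → −¥82B.
Net: 88 − 82 = +¥6 billion.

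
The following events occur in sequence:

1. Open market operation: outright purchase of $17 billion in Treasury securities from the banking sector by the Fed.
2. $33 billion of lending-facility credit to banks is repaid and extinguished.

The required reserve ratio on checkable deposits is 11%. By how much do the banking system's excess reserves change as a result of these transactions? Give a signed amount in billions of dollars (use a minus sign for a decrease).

-$16 billion

OMO purchase (from banks) $17 billion: reserves +$17B, deposits 0.
Discount-window repayment $33 billion: reserves −$33B, deposits 0.
Totals: Δreserves = −$16B, Δdeposits = 0.
Δrequired reserves = 11% × 0 = 0.
Δexcess reserves = Δreserves − Δrequired = −$16B − (0) = -$16 billion.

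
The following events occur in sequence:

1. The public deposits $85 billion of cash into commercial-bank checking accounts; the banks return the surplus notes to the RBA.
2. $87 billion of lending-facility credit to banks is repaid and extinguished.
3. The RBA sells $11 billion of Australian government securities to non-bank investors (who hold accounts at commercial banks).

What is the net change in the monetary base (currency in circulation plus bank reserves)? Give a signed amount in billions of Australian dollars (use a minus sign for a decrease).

-$98 billion

RBA balance sheet:
  Assets:      Securities −$11B, Loans to banks −$87B
  Liabilities: Bank reserves −$13B, Currency in circulation −$85B
Commercial banking system:
  Assets:      Reserves at CB −$13B
  Liabilities: Checkable deposits +$74B, Borrowings from CB −$87B
Monetary base = currency + reserves: −$85B + (−$13B) = -$98 billion.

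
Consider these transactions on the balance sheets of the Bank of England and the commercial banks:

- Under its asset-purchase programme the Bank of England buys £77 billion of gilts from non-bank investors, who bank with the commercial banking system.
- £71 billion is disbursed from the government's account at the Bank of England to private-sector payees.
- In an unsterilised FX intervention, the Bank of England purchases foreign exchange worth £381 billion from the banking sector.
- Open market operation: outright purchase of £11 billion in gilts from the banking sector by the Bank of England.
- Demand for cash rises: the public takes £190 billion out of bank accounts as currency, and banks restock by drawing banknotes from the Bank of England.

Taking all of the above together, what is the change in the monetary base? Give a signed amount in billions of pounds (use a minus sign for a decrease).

+£540 billion

Bank of England balance sheet:
  Assets:      Securities +£88B, Foreign assets +£381B
  Liabilities: Bank reserves +£350B, Currency in circulation +£190B, Government deposits −£71B
Commercial banking system:
  Assets:      Reserves at CB +£350B, Securities −£11B, Foreign assets −£381B
  Liabilities: Checkable deposits −£42B
Monetary base = currency + reserves: +£190B + (+£350B) = +£540 billion.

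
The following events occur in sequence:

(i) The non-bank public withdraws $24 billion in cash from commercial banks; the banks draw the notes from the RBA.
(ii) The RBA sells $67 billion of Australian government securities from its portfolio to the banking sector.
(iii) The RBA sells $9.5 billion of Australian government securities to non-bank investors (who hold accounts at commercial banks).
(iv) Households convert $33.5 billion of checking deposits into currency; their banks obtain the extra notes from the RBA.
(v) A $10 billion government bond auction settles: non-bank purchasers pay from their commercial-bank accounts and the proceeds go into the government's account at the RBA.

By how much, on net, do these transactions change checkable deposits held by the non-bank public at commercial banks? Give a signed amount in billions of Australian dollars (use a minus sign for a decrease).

Currency withdrawal $24 billion: non-bank counterparties' bank balances fall → −$24B.
OMO sale (to banks) $67 billion: the counterparty is a bank, so public deposits are unchanged → 0.
Asset sale (to non-banks) $9.5 billion: non-bank counterparties' bank balances fall → −$9.5B.
Currency withdrawal $33.5 billion: non-bank counterparties' bank balances fall → −$33.5B.
Government account inflow $10 billion: non-bank counterparties' bank balances fall → −$10B.
Net: −24 + 0 − 9.5 − 33.5 − 10 = -$77 billion.

-$77 billion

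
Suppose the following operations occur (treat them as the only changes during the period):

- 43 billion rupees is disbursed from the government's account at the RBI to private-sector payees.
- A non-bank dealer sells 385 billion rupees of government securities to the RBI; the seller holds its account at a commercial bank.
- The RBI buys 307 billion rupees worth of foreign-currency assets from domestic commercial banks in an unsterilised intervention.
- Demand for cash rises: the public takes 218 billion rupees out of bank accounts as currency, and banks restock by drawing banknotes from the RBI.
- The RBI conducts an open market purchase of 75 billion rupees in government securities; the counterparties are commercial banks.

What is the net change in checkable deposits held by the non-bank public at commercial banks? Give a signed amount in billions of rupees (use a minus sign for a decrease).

+210 billion

Government spending 43 billion rupees: non-bank counterparties' bank balances rise → +43B.
Asset purchase (from non-banks) 385 billion rupees: non-bank counterparties' bank balances rise → +385B.
FX purchase 307 billion rupees: the counterparty is a bank, so public deposits are unchanged → 0.
Currency withdrawal 218 billion rupees: non-bank counterparties' bank balances fall → −218B.
OMO purchase (from banks) 75 billion rupees: the counterparty is a bank, so public deposits are unchanged → 0.
Net: 43 + 385 + 0 − 218 + 0 = +210 billion.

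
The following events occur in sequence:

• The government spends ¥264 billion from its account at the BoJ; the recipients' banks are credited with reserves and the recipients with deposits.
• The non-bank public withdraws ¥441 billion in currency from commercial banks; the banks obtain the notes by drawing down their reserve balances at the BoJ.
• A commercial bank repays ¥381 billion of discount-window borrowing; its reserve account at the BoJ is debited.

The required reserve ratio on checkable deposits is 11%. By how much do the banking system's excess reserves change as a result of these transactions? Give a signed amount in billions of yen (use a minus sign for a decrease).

-¥538.53 billion

Government spending ¥264 billion: reserves +¥264B, deposits +¥264B.
Currency withdrawal ¥441 billion: reserves −¥441B, deposits −¥441B.
Discount-window repayment ¥381 billion: reserves −¥381B, deposits 0.
Totals: Δreserves = −¥558B, Δdeposits = −¥177B.
Δrequired reserves = 11% × −¥177B = −¥19.47B.
Δexcess reserves = Δreserves − Δrequired = −¥558B − (−¥19.47B) = -¥538.53 billion.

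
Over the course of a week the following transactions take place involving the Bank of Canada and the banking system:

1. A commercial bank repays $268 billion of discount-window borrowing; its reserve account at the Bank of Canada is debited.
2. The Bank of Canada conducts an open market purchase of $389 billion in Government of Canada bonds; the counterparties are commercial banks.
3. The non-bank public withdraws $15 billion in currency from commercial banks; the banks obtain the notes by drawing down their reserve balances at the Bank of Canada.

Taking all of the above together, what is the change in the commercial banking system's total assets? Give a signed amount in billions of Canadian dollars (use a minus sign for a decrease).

Discount-window repayment $268 billion: bank balance sheets shrink → −$268B.
OMO purchase (from banks) $389 billion: just an asset swap on bank balance sheets → 0.
Currency withdrawal $15 billion: bank balance sheets shrink → −$15B.
Net: −268 + 0 − 15 = -$283 billion.

-$283 billion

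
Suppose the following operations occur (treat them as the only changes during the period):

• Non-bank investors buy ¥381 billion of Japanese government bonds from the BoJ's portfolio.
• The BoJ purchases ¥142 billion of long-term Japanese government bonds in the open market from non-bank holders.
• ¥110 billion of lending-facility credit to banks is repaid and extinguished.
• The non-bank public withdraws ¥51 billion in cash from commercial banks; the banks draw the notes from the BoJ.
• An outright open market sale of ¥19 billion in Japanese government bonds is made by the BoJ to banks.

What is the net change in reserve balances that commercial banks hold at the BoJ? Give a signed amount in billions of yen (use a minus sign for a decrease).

-¥419 billion

Asset sale (to non-banks) ¥381 billion: the non-bank buyers' banks settle from reserves → −¥381B.
Asset purchase (from non-banks) ¥142 billion: the BoJ pays by crediting reserve accounts → +¥142B.
Discount-window repayment ¥110 billion: repayment is debited from reserves → −¥110B.
Currency withdrawal ¥51 billion: banks swap reserves for currency → −¥51B.
OMO sale (to banks) ¥19 billion: the buying banks pay out of their reserve balances → −¥19B.
Net: −381 + 142 − 110 − 51 − 19 = -¥419 billion.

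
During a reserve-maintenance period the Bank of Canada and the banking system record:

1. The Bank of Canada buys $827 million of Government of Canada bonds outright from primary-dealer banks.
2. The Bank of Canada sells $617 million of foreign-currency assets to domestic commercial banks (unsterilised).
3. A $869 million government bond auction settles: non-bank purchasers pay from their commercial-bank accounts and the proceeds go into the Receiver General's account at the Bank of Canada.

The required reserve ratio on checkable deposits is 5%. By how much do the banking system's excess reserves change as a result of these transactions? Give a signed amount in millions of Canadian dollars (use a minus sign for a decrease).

OMO purchase (from banks) $827 million: reserves +$827M, deposits 0.
FX sale $617 million: reserves −$617M, deposits 0.
Government account inflow $869 million: reserves −$869M, deposits −$869M.
Totals: Δreserves = −$659M, Δdeposits = −$869M.
Δrequired reserves = 5% × −$869M = −$43.45M.
Δexcess reserves = Δreserves − Δrequired = −$659M − (−$43.45M) = -$615.55 million.

-$615.55 million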